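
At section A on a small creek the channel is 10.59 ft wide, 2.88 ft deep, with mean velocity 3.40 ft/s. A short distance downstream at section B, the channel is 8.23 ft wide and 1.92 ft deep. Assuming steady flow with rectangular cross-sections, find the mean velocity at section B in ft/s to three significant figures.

6.56 ft/s

Q = A₁V₁ = (10.59×2.88) × 3.40 = 103.7 ft³/s
A₂ = 8.23 × 1.92 = 15.80 ft²
V₂ = Q/A₂ = 103.7/15.80 = 6.562 ft/s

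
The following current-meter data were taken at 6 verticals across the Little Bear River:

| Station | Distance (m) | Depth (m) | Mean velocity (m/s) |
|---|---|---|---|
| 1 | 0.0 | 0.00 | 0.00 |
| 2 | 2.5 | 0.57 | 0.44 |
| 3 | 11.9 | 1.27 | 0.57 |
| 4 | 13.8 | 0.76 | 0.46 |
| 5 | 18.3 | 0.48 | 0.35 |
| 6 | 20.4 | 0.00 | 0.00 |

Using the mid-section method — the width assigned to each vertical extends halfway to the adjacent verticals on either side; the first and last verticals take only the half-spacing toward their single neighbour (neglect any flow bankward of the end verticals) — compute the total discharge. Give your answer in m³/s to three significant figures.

7.26 m³/s

w_2 = (11.9 − 0.0)/2 = 5.95 m; q_2 = 0.44 × 0.57 × 5.95 = 1.492 m³/s
w_3 = (13.8 − 2.5)/2 = 5.65 m; q_3 = 0.57 × 1.27 × 5.65 = 4.090 m³/s
w_4 = (18.3 − 11.9)/2 = 3.2 m; q_4 = 0.46 × 0.76 × 3.2 = 1.119 m³/s
w_5 = (20.4 − 13.8)/2 = 3.3 m; q_5 = 0.35 × 0.48 × 3.3 = 0.5544 m³/s
Stations 1, 6 contribute zero (depth or velocity is 0).
Q = Σ qᵢ = 7.255 m³/s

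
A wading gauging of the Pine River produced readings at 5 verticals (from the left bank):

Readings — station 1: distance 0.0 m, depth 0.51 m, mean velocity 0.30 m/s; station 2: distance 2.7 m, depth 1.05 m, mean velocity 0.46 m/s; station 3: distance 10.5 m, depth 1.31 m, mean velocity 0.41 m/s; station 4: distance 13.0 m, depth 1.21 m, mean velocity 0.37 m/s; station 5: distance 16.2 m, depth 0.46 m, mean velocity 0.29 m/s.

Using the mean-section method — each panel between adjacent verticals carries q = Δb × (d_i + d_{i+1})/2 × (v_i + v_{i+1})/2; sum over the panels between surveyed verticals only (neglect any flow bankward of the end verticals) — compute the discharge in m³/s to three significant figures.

Panel 1-2: Δb = 2.7 m, d̄ = (0.51+1.05)/2 = 0.78, v̄ = (0.30+0.46)/2 = 0.38 → q = 2.7×0.78×0.38 = 0.8003 m³/s
Panel 2-3: Δb = 7.8 m, d̄ = (1.05+1.31)/2 = 1.18, v̄ = (0.46+0.41)/2 = 0.435 → q = 7.8×1.18×0.435 = 4.004 m³/s
Panel 3-4: Δb = 2.5 m, d̄ = (1.31+1.21)/2 = 1.26, v̄ = (0.41+0.37)/2 = 0.39 → q = 2.5×1.26×0.39 = 1.229 m³/s
Panel 4-5: Δb = 3.2 m, d̄ = (1.21+0.46)/2 = 0.835, v̄ = (0.37+0.29)/2 = 0.33 → q = 3.2×0.835×0.33 = 0.8818 m³/s
Q = Σ q = 6.914 m³/s

6.91 m³/s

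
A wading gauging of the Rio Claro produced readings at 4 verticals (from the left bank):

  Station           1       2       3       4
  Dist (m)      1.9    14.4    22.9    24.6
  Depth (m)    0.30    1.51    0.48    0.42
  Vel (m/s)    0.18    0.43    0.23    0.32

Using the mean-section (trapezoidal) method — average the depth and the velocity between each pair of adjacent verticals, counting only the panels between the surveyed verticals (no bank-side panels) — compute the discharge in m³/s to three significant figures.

6.45 m³/s

Panel 1-2: Δb = 12.5 m, d̄ = (0.30+1.51)/2 = 0.905, v̄ = (0.18+0.43)/2 = 0.305 → q = 12.5×0.905×0.305 = 3.450 m³/s
Panel 2-3: Δb = 8.5 m, d̄ = (1.51+0.48)/2 = 0.995, v̄ = (0.43+0.23)/2 = 0.33 → q = 8.5×0.995×0.33 = 2.791 m³/s
Panel 3-4: Δb = 1.7 m, d̄ = (0.48+0.42)/2 = 0.45, v̄ = (0.23+0.32)/2 = 0.275 → q = 1.7×0.45×0.275 = 0.2104 m³/s
Q = Σ q = 6.452 m³/s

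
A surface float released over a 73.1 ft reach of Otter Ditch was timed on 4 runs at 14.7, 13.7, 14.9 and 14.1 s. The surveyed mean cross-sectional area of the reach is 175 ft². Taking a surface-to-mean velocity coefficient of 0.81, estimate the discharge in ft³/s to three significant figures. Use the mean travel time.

722 ft³/s

t̄ = (14.7 + 13.7 + 14.9 + 14.1) / 4 = 14.35 s
v_surface = L / t̄ = 73.1 / 14.35 = 5.094 ft/s
v_mean = 0.81 × 5.094 = 4.126 ft/s
Q = A × v_mean = 175 × 4.126 = 722.1 ft³/s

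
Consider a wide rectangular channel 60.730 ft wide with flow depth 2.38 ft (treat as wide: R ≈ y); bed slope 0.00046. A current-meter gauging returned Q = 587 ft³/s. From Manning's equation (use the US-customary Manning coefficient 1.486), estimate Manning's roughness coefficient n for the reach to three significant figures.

0.0140

A = b·y = 60.730 × 2.38 = 144.5 ft²
Wide channel: R ≈ y = 2.38 ft
n = (1.486/Q)·A·R^(2/3)·S^(1/2) = (1.486/587) × 144.5 × 1.783 × 0.02145 = 0.01399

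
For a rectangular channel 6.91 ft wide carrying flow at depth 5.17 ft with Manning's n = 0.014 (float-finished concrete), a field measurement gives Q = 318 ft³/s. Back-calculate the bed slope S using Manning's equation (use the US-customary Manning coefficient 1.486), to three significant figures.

0.00266

A = b·y = 6.91 × 5.17 = 35.72 ft²
P = b + 2y = 6.91 + 2×5.17 = 17.25 ft
R = A/P = 35.72/17.25 = 2.071 ft
S = (Q·n / (1.486·A·R^(2/3)))² = (318×0.014 / (1.486×35.72×1.625))² = 0.002664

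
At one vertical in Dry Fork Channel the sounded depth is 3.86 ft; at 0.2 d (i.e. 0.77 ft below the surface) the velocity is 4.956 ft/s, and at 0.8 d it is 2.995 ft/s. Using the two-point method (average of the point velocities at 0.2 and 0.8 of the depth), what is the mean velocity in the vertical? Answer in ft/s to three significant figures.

v̄ = (4.956 + 2.995) / 2 = 3.976 ft/s

3.98 ft/s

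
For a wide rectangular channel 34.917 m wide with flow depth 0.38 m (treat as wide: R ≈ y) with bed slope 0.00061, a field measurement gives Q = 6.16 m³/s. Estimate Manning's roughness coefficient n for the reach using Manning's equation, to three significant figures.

A = b·y = 34.917 × 0.38 = 13.27 m²
Wide channel: R ≈ y = 0.38 m
n = (1/Q)·A·R^(2/3)·S^(1/2) = (1/6.16) × 13.27 × 0.5246 × 0.02470 = 0.02791

0.0279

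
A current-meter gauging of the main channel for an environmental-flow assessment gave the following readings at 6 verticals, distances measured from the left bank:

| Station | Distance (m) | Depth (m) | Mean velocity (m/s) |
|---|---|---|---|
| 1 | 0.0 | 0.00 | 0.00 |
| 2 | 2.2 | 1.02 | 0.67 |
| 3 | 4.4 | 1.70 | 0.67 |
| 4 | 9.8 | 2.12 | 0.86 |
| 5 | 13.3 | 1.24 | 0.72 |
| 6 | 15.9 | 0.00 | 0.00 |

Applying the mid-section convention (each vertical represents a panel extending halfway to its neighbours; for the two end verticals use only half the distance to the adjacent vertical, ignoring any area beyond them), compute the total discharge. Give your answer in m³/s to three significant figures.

16.7 m³/s

w_2 = (4.4 − 0.0)/2 = 2.2 m; q_2 = 0.67 × 1.02 × 2.2 = 1.503 m³/s
w_3 = (9.8 − 2.2)/2 = 3.8 m; q_3 = 0.67 × 1.70 × 3.8 = 4.328 m³/s
w_4 = (13.3 − 4.4)/2 = 4.45 m; q_4 = 0.86 × 2.12 × 4.45 = 8.113 m³/s
w_5 = (15.9 − 9.8)/2 = 3.05 m; q_5 = 0.72 × 1.24 × 3.05 = 2.723 m³/s
Stations 1, 6 contribute zero (depth or velocity is 0).
Q = Σ qᵢ = 16.67 m³/s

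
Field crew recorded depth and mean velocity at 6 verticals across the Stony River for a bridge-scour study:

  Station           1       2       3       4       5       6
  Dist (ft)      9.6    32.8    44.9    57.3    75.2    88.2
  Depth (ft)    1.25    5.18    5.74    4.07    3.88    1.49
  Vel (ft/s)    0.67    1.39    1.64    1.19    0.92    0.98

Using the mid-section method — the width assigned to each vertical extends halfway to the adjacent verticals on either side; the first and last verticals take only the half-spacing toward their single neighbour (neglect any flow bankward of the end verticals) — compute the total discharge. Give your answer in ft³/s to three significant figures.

390 ft³/s

w_1 = (32.8 − 9.6)/2 = 11.6 ft; q_1 = 0.67 × 1.25 × 11.6 = 9.715 ft³/s
w_2 = (44.9 − 9.6)/2 = 17.65 ft; q_2 = 1.39 × 5.18 × 17.65 = 127.1 ft³/s
w_3 = (57.3 − 32.8)/2 = 12.25 ft; q_3 = 1.64 × 5.74 × 12.25 = 115.3 ft³/s
w_4 = (75.2 − 44.9)/2 = 15.15 ft; q_4 = 1.19 × 4.07 × 15.15 = 73.38 ft³/s
w_5 = (88.2 − 57.3)/2 = 15.45 ft; q_5 = 0.92 × 3.88 × 15.45 = 55.15 ft³/s
w_6 = (88.2 − 75.2)/2 = 6.5 ft; q_6 = 0.98 × 1.49 × 6.5 = 9.491 ft³/s
Q = Σ qᵢ = 390.1 ft³/s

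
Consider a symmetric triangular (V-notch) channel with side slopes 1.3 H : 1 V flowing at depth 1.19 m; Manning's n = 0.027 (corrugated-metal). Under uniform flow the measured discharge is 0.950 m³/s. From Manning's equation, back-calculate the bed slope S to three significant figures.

A = z·y² = 1.3×1.19² = 1.841 m²
P = 2y√(1+z²) = 2×1.19×√(1+1.3²) = 3.903 m
R = A/P = 1.841/3.903 = 0.4716 m
S = (Q·n / (1·A·R^(2/3)))² = (0.950×0.027 / (1×1.841×0.6059))² = 0.0005288

0.000529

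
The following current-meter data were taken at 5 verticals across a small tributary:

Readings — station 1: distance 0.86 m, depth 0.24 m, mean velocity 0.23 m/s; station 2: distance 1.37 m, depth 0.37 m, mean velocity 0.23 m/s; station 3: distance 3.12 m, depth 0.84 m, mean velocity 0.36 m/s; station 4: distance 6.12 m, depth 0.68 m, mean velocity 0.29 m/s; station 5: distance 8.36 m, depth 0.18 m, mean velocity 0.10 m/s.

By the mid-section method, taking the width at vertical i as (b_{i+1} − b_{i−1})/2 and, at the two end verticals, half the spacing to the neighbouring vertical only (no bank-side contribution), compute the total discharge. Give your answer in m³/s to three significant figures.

w_1 = (1.37 − 0.86)/2 = 0.255 m; q_1 = 0.23 × 0.24 × 0.255 = 0.01408 m³/s
w_2 = (3.12 − 0.86)/2 = 1.13 m; q_2 = 0.23 × 0.37 × 1.13 = 0.09616 m³/s
w_3 = (6.12 − 1.37)/2 = 2.375 m; q_3 = 0.36 × 0.84 × 2.375 = 0.7182 m³/s
w_4 = (8.36 − 3.12)/2 = 2.62 m; q_4 = 0.29 × 0.68 × 2.62 = 0.5167 m³/s
w_5 = (8.36 − 6.12)/2 = 1.12 m; q_5 = 0.10 × 0.18 × 1.12 = 0.02016 m³/s
Q = Σ qᵢ = 1.365 m³/s

1.37 m³/s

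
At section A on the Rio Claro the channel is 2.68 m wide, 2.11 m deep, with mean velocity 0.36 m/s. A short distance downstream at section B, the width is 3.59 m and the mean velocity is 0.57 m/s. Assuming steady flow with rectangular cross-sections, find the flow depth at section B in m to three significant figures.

Q = A₁V₁ = (2.68×2.11) × 0.36 = 2.036 m³/s
d₂ = Q/(b₂ V₂) = 2.036/(3.59×0.57) = 0.9948 m

0.995 m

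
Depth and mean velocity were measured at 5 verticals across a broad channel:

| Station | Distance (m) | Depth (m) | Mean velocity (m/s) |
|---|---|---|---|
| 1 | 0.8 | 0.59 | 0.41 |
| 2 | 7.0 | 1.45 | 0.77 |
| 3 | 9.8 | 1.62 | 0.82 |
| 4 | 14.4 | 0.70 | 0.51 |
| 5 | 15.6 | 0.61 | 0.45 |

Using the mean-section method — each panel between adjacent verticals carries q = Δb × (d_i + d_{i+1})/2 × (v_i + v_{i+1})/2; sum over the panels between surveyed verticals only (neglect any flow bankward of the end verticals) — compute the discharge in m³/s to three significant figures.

Panel 1-2: Δb = 6.2 m, d̄ = (0.59+1.45)/2 = 1.02, v̄ = (0.41+0.77)/2 = 0.59 → q = 6.2×1.02×0.59 = 3.731 m³/s
Panel 2-3: Δb = 2.8 m, d̄ = (1.45+1.62)/2 = 1.535, v̄ = (0.77+0.82)/2 = 0.795 → q = 2.8×1.535×0.795 = 3.417 m³/s
Panel 3-4: Δb = 4.6 m, d̄ = (1.62+0.70)/2 = 1.16, v̄ = (0.82+0.51)/2 = 0.665 → q = 4.6×1.16×0.665 = 3.548 m³/s
Panel 4-5: Δb = 1.2 m, d̄ = (0.70+0.61)/2 = 0.655, v̄ = (0.51+0.45)/2 = 0.48 → q = 1.2×0.655×0.48 = 0.3773 m³/s
Q = Σ q = 11.07 m³/s

11.1 m³/s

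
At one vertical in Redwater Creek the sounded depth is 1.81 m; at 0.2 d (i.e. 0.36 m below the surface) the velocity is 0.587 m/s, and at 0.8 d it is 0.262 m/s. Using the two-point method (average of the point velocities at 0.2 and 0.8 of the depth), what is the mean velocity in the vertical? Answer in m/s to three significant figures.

v̄ = (0.587 + 0.262) / 2 = 0.4245 m/s

0.425 m/s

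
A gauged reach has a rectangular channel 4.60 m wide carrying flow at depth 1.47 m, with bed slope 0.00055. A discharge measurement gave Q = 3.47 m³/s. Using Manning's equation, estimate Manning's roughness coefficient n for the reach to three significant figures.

A = b·y = 4.60 × 1.47 = 6.762 m²
P = b + 2y = 4.60 + 2×1.47 = 7.540 m
R = A/P = 6.762/7.540 = 0.8968 m
n = (1/Q)·A·R^(2/3)·S^(1/2) = (1/3.47) × 6.762 × 0.9300 × 0.02345 = 0.04250

0.0425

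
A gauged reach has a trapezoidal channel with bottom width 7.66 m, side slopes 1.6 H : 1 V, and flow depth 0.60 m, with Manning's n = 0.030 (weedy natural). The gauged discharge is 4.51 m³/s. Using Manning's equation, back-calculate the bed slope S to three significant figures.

A = (b + z·y)·y = (7.66 + 1.6×0.60)×0.60 = 5.172 m²
P = b + 2y√(1+z²) = 7.66 + 2×0.60×√(1+1.6²) = 9.924 m
R = A/P = 5.172/9.924 = 0.5212 m
S = (Q·n / (1·A·R^(2/3)))² = (4.51×0.030 / (1×5.172×0.6476))² = 0.001632

0.00163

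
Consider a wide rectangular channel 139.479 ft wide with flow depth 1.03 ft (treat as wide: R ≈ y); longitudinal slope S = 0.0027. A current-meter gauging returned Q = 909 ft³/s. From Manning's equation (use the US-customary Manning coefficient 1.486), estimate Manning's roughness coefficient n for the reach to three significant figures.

0.0124

A = b·y = 139.479 × 1.03 = 143.7 ft²
Wide channel: R ≈ y = 1.03 ft
n = (1.486/Q)·A·R^(2/3)·S^(1/2) = (1.486/909) × 143.7 × 1.020 × 0.05196 = 0.01245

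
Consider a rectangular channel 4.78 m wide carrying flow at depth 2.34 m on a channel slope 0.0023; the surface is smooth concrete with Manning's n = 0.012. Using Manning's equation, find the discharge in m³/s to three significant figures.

A = b·y = 4.78 × 2.34 = 11.19 m²
P = b + 2y = 4.78 + 2×2.34 = 9.460 m
R = A/P = 11.19/9.460 = 1.182 m
Q = (1/n)·A·R^(2/3)·S^(1/2) = (1/0.012) × 11.19 × 1.182^(2/3) × 0.0023^(1/2) = 49.98 m³/s

50.0 m³/s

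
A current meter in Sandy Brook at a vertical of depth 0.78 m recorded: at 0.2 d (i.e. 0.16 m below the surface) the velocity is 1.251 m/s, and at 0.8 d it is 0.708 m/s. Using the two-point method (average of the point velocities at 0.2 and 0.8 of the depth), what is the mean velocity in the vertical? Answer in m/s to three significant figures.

0.980 m/s

v̄ = (1.251 + 0.708) / 2 = 0.9795 m/s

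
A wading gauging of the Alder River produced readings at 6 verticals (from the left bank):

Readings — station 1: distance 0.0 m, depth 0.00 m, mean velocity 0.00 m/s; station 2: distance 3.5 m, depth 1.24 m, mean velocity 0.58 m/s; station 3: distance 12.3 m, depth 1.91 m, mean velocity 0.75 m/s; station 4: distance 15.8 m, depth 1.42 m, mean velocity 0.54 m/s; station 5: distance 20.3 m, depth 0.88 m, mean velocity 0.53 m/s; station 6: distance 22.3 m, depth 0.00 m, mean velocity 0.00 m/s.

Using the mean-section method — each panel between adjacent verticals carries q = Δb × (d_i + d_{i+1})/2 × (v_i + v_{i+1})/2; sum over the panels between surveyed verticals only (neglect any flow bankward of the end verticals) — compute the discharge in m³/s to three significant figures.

16.6 m³/s

Panel 1-2: Δb = 3.5 m, d̄ = (0.00+1.24)/2 = 0.62, v̄ = (0.00+0.58)/2 = 0.29 → q = 3.5×0.62×0.29 = 0.6293 m³/s
Panel 2-3: Δb = 8.8 m, d̄ = (1.24+1.91)/2 = 1.575, v̄ = (0.58+0.75)/2 = 0.665 → q = 8.8×1.575×0.665 = 9.217 m³/s
Panel 3-4: Δb = 3.5 m, d̄ = (1.91+1.42)/2 = 1.665, v̄ = (0.75+0.54)/2 = 0.645 → q = 3.5×1.665×0.645 = 3.759 m³/s
Panel 4-5: Δb = 4.5 m, d̄ = (1.42+0.88)/2 = 1.15, v̄ = (0.54+0.53)/2 = 0.535 → q = 4.5×1.15×0.535 = 2.769 m³/s
Panel 5-6: Δb = 2 m, d̄ = (0.88+0.00)/2 = 0.44, v̄ = (0.53+0.00)/2 = 0.265 → q = 2×0.44×0.265 = 0.2332 m³/s
Q = Σ q = 16.61 m³/s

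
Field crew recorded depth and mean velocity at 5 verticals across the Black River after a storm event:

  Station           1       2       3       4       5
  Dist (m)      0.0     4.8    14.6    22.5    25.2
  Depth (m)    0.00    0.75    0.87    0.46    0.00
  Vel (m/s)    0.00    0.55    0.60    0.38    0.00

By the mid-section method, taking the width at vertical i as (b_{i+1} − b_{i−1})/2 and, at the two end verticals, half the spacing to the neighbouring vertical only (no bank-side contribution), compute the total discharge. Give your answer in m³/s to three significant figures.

w_2 = (14.6 − 0.0)/2 = 7.3 m; q_2 = 0.55 × 0.75 × 7.3 = 3.011 m³/s
w_3 = (22.5 − 4.8)/2 = 8.85 m; q_3 = 0.60 × 0.87 × 8.85 = 4.620 m³/s
w_4 = (25.2 − 14.6)/2 = 5.3 m; q_4 = 0.38 × 0.46 × 5.3 = 0.9264 m³/s
Stations 1, 5 contribute zero (depth or velocity is 0).
Q = Σ qᵢ = 8.557 m³/s

8.56 m³/s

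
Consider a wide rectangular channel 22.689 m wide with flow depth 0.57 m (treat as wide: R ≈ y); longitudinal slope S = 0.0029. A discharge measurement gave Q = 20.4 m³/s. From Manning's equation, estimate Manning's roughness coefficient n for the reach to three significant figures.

A = b·y = 22.689 × 0.57 = 12.93 m²
Wide channel: R ≈ y = 0.57 m
n = (1/Q)·A·R^(2/3)·S^(1/2) = (1/20.4) × 12.93 × 0.6875 × 0.05385 = 0.02347

0.0235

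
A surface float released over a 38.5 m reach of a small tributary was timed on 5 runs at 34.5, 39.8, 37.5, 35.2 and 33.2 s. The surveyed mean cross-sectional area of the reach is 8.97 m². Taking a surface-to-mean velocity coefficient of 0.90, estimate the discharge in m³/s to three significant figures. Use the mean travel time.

8.62 m³/s

t̄ = (34.5 + 39.8 + 37.5 + 35.2 + 33.2) / 5 = 36.04 s
v_surface = L / t̄ = 38.5 / 36.04 = 1.068 m/s
v_mean = 0.90 × 1.068 = 0.9614 m/s
Q = A × v_mean = 8.97 × 0.9614 = 8.624 m³/s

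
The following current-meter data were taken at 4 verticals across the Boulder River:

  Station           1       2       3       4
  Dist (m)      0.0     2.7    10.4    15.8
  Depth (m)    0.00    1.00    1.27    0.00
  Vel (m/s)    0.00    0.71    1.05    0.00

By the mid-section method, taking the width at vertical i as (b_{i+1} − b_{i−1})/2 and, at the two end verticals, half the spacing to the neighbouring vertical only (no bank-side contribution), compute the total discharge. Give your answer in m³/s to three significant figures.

w_2 = (10.4 − 0.0)/2 = 5.2 m; q_2 = 0.71 × 1.00 × 5.2 = 3.692 m³/s
w_3 = (15.8 − 2.7)/2 = 6.55 m; q_3 = 1.05 × 1.27 × 6.55 = 8.734 m³/s
Stations 1, 4 contribute zero (depth or velocity is 0).
Q = Σ qᵢ = 12.43 m³/s

12.4 m³/s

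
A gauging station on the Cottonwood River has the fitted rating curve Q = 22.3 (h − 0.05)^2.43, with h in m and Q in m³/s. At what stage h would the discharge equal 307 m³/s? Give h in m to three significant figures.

2.99 m

h − h₀ = (Q/C)^(1/b) = (307/22.3)^(1/2.43) = 2.942 m
h = 0.05 + 2.942 = 2.992 m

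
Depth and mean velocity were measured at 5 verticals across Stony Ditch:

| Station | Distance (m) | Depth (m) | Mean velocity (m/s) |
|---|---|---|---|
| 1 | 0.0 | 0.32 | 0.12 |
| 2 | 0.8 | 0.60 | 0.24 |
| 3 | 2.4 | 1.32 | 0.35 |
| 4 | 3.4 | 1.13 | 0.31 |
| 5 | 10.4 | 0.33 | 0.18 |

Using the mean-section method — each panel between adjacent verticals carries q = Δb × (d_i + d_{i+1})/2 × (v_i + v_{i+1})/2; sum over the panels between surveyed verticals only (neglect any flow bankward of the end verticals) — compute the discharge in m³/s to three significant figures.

2.18 m³/s

Panel 1-2: Δb = 0.8 m, d̄ = (0.32+0.60)/2 = 0.46, v̄ = (0.12+0.24)/2 = 0.18 → q = 0.8×0.46×0.18 = 0.06624 m³/s
Panel 2-3: Δb = 1.6 m, d̄ = (0.60+1.32)/2 = 0.96, v̄ = (0.24+0.35)/2 = 0.295 → q = 1.6×0.96×0.295 = 0.4531 m³/s
Panel 3-4: Δb = 1 m, d̄ = (1.32+1.13)/2 = 1.225, v̄ = (0.35+0.31)/2 = 0.33 → q = 1×1.225×0.33 = 0.4043 m³/s
Panel 4-5: Δb = 7 m, d̄ = (1.13+0.33)/2 = 0.73, v̄ = (0.31+0.18)/2 = 0.245 → q = 7×0.73×0.245 = 1.252 m³/s
Q = Σ q = 2.176 m³/s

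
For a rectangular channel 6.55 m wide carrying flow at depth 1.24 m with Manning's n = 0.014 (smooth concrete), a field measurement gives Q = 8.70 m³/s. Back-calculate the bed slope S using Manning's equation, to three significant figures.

0.000259

A = b·y = 6.55 × 1.24 = 8.122 m²
P = b + 2y = 6.55 + 2×1.24 = 9.030 m
R = A/P = 8.122/9.030 = 0.8994 m
S = (Q·n / (1·A·R^(2/3)))² = (8.70×0.014 / (1×8.122×0.9318))² = 0.0002590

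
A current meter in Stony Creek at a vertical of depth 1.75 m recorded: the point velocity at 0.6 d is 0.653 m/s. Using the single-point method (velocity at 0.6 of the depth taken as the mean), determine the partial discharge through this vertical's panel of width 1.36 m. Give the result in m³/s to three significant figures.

v̄ = v₀.₆ = 0.653 m/s
q = v̄ × d × w = 0.6530 × 1.75 × 1.36 = 1.554 m³/s

1.55 m³/s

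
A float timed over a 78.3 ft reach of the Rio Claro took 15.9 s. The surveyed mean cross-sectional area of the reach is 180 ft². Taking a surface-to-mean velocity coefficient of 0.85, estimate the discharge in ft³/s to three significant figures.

753 ft³/s

v_surface = L / t̄ = 78.3 / 15.9 = 4.925 ft/s
v_mean = 0.85 × 4.925 = 4.186 ft/s
Q = A × v_mean = 180 × 4.186 = 753.5 ft³/s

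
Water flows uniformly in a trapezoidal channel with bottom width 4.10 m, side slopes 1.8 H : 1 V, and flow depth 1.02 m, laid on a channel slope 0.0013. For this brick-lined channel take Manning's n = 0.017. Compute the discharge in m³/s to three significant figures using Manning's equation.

10.4 m³/s

A = (b + z·y)·y = (4.10 + 1.8×1.02)×1.02 = 6.055 m²
P = b + 2y√(1+z²) = 4.10 + 2×1.02×√(1+1.8²) = 8.301 m
R = A/P = 6.055/8.301 = 0.7294 m
Q = (1/n)·A·R^(2/3)·S^(1/2) = (1/0.017) × 6.055 × 0.7294^(2/3) × 0.0013^(1/2) = 10.41 m³/s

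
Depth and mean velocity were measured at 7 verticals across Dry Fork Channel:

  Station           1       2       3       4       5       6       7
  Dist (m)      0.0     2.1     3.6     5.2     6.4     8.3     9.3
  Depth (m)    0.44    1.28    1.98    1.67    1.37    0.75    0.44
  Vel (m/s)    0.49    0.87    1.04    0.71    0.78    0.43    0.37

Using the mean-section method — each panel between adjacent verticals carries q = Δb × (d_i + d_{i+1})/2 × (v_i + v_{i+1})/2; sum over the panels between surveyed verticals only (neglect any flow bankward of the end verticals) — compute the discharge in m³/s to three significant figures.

8.93 m³/s

Panel 1-2: Δb = 2.1 m, d̄ = (0.44+1.28)/2 = 0.86, v̄ = (0.49+0.87)/2 = 0.68 → q = 2.1×0.86×0.68 = 1.228 m³/s
Panel 2-3: Δb = 1.5 m, d̄ = (1.28+1.98)/2 = 1.63, v̄ = (0.87+1.04)/2 = 0.955 → q = 1.5×1.63×0.955 = 2.335 m³/s
Panel 3-4: Δb = 1.6 m, d̄ = (1.98+1.67)/2 = 1.825, v̄ = (1.04+0.71)/2 = 0.875 → q = 1.6×1.825×0.875 = 2.555 m³/s
Panel 4-5: Δb = 1.2 m, d̄ = (1.67+1.37)/2 = 1.52, v̄ = (0.71+0.78)/2 = 0.745 → q = 1.2×1.52×0.745 = 1.359 m³/s
Panel 5-6: Δb = 1.9 m, d̄ = (1.37+0.75)/2 = 1.06, v̄ = (0.78+0.43)/2 = 0.605 → q = 1.9×1.06×0.605 = 1.218 m³/s
Panel 6-7: Δb = 1 m, d̄ = (0.75+0.44)/2 = 0.595, v̄ = (0.43+0.37)/2 = 0.4 → q = 1×0.595×0.4 = 0.2380 m³/s
Q = Σ q = 8.933 m³/s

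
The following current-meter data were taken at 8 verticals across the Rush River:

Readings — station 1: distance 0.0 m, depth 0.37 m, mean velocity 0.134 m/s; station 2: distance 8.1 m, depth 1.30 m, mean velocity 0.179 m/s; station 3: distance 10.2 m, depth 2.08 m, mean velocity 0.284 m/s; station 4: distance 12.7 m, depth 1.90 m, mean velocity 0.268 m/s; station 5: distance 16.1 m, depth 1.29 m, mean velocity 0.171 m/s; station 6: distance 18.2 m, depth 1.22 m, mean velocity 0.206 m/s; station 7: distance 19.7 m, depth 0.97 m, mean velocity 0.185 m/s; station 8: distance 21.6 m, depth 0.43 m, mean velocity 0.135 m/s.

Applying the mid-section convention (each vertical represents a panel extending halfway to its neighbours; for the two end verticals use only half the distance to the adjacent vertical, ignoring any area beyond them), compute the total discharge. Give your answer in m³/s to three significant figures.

w_1 = (8.1 − 0.0)/2 = 4.05 m; q_1 = 0.134 × 0.37 × 4.05 = 0.2008 m³/s
w_2 = (10.2 − 0.0)/2 = 5.1 m; q_2 = 0.179 × 1.30 × 5.1 = 1.187 m³/s
w_3 = (12.7 − 8.1)/2 = 2.3 m; q_3 = 0.284 × 2.08 × 2.3 = 1.359 m³/s
w_4 = (16.1 − 10.2)/2 = 2.95 m; q_4 = 0.268 × 1.90 × 2.95 = 1.502 m³/s
w_5 = (18.2 − 12.7)/2 = 2.75 m; q_5 = 0.171 × 1.29 × 2.75 = 0.6066 m³/s
w_6 = (19.7 − 16.1)/2 = 1.8 m; q_6 = 0.206 × 1.22 × 1.8 = 0.4524 m³/s
w_7 = (21.6 − 18.2)/2 = 1.7 m; q_7 = 0.185 × 0.97 × 1.7 = 0.3051 m³/s
w_8 = (21.6 − 19.7)/2 = 0.95 m; q_8 = 0.135 × 0.43 × 0.95 = 0.05515 m³/s
Q = Σ qᵢ = 5.668 m³/s

5.67 m³/s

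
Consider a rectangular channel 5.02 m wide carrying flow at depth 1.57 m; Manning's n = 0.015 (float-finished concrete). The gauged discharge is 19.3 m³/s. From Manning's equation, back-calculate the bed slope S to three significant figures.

A = b·y = 5.02 × 1.57 = 7.881 m²
P = b + 2y = 5.02 + 2×1.57 = 8.160 m
R = A/P = 7.881/8.160 = 0.9659 m
S = (Q·n / (1·A·R^(2/3)))² = (19.3×0.015 / (1×7.881×0.9771))² = 0.001413

0.00141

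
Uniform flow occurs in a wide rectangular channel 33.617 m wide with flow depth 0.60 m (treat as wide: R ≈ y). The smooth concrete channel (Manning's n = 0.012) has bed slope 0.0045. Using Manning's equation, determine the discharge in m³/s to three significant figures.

80.2 m³/s

A = b·y = 33.617 × 0.60 = 20.17 m²
Wide channel: R ≈ y = 0.60 m
Q = (1/n)·A·R^(2/3)·S^(1/2) = (1/0.012) × 20.17 × 0.6000^(2/3) × 0.0045^(1/2) = 80.21 m³/s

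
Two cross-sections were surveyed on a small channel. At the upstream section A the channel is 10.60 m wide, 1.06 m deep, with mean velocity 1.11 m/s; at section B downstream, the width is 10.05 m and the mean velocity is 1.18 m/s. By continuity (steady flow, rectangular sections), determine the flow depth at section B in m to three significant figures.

1.05 m

Q = A₁V₁ = (10.60×1.06) × 1.11 = 12.47 m³/s
d₂ = Q/(b₂ V₂) = 12.47/(10.05×1.18) = 1.052 m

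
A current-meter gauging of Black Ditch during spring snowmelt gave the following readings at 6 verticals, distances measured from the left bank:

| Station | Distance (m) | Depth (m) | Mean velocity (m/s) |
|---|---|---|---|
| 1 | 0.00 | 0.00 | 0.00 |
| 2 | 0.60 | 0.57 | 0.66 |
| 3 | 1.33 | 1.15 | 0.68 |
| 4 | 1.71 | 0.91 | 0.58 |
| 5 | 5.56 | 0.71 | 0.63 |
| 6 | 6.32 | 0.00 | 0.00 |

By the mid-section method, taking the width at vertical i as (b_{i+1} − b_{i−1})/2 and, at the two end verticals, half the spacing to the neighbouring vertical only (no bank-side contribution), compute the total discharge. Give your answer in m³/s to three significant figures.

2.83 m³/s

w_2 = (1.33 − 0.00)/2 = 0.665 m; q_2 = 0.66 × 0.57 × 0.665 = 0.2502 m³/s
w_3 = (1.71 − 0.60)/2 = 0.555 m; q_3 = 0.68 × 1.15 × 0.555 = 0.4340 m³/s
w_4 = (5.56 − 1.33)/2 = 2.115 m; q_4 = 0.58 × 0.91 × 2.115 = 1.116 m³/s
w_5 = (6.32 − 1.71)/2 = 2.305 m; q_5 = 0.63 × 0.71 × 2.305 = 1.031 m³/s
Stations 1, 6 contribute zero (depth or velocity is 0).
Q = Σ qᵢ = 2.832 m³/s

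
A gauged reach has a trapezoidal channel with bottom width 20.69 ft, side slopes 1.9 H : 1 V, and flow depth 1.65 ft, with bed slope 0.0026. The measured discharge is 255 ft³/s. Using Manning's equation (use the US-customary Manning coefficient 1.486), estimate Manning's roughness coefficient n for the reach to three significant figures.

A = (b + z·y)·y = (20.69 + 1.9×1.65)×1.65 = 39.31 ft²
P = b + 2y√(1+z²) = 20.69 + 2×1.65×√(1+1.9²) = 27.78 ft
R = A/P = 39.31/27.78 = 1.415 ft
n = (1.486/Q)·A·R^(2/3)·S^(1/2) = (1.486/255) × 39.31 × 1.261 × 0.05099 = 0.01472

0.0147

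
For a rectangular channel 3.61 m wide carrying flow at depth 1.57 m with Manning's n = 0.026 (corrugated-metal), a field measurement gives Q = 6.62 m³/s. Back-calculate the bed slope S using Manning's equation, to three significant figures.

A = b·y = 3.61 × 1.57 = 5.668 m²
P = b + 2y = 3.61 + 2×1.57 = 6.750 m
R = A/P = 5.668/6.750 = 0.8397 m
S = (Q·n / (1·A·R^(2/3)))² = (6.62×0.026 / (1×5.668×0.8900))² = 0.001164

0.00116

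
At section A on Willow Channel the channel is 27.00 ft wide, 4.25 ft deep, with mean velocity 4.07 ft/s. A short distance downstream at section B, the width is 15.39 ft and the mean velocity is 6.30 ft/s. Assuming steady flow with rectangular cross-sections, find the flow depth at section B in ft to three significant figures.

4.82 ft

Q = A₁V₁ = (27.00×4.25) × 4.07 = 467.0 ft³/s
d₂ = Q/(b₂ V₂) = 467.0/(15.39×6.30) = 4.817 ft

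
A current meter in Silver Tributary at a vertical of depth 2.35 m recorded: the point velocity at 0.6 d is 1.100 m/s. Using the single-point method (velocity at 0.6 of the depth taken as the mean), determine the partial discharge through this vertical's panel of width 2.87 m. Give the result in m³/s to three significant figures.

7.42 m³/s

v̄ = v₀.₆ = 1.100 m/s
q = v̄ × d × w = 1.100 × 2.35 × 2.87 = 7.419 m³/s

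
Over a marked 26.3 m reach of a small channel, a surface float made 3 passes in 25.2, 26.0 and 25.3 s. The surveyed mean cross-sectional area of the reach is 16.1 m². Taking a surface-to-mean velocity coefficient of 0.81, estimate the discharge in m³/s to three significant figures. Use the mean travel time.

t̄ = (25.2 + 26.0 + 25.3) / 3 = 25.5 s
v_surface = L / t̄ = 26.3 / 25.5 = 1.031 m/s
v_mean = 0.81 × 1.031 = 0.8354 m/s
Q = A × v_mean = 16.1 × 0.8354 = 13.45 m³/s

13.5 m³/s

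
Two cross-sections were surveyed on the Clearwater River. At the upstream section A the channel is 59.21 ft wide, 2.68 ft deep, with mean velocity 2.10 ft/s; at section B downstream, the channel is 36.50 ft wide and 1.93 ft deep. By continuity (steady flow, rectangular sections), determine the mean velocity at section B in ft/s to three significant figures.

4.73 ft/s

Q = A₁V₁ = (59.21×2.68) × 2.10 = 333.2 ft³/s
A₂ = 36.50 × 1.93 = 70.45 ft²
V₂ = Q/A₂ = 333.2/70.45 = 4.730 ft/s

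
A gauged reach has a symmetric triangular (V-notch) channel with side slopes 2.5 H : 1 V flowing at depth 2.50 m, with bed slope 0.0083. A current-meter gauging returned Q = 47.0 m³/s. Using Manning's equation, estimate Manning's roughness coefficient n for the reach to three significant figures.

A = z·y² = 2.5×2.50² = 15.63 m²
P = 2y√(1+z²) = 2×2.50×√(1+2.5²) = 13.46 m
R = A/P = 15.63/13.46 = 1.161 m
n = (1/Q)·A·R^(2/3)·S^(1/2) = (1/47.0) × 15.63 × 1.104 × 0.09110 = 0.03345

0.0334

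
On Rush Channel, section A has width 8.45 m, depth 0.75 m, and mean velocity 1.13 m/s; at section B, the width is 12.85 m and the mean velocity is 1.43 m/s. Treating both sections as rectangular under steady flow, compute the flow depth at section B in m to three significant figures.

0.390 m

Q = A₁V₁ = (8.45×0.75) × 1.13 = 7.161 m³/s
d₂ = Q/(b₂ V₂) = 7.161/(12.85×1.43) = 0.3897 m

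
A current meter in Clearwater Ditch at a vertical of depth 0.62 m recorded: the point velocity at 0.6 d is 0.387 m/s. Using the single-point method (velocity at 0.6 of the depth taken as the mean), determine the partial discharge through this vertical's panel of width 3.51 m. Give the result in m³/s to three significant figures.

v̄ = v₀.₆ = 0.387 m/s
q = v̄ × d × w = 0.3870 × 0.62 × 3.51 = 0.8422 m³/s

0.842 m³/s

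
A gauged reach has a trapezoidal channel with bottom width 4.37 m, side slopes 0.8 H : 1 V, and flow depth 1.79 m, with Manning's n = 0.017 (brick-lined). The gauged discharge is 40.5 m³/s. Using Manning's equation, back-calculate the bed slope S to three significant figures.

A = (b + z·y)·y = (4.37 + 0.8×1.79)×1.79 = 10.39 m²
P = b + 2y√(1+z²) = 4.37 + 2×1.79×√(1+0.8²) = 8.955 m
R = A/P = 10.39/8.955 = 1.160 m
S = (Q·n / (1·A·R^(2/3)))² = (40.5×0.017 / (1×10.39×1.104))² = 0.003607

0.00361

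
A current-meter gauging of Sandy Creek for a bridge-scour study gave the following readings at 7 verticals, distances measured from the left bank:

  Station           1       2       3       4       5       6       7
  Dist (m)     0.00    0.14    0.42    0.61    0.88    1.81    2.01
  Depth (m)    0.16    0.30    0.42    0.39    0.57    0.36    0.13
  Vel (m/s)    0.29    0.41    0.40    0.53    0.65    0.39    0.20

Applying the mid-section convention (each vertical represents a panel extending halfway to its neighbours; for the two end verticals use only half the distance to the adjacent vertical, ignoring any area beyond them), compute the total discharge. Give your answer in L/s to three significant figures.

w_1 = (0.14 − 0.00)/2 = 0.07 m; q_1 = 0.29 × 0.16 × 0.07 = 0.003248 m³/s
w_2 = (0.42 − 0.00)/2 = 0.21 m; q_2 = 0.41 × 0.30 × 0.21 = 0.02583 m³/s
w_3 = (0.61 − 0.14)/2 = 0.235 m; q_3 = 0.40 × 0.42 × 0.235 = 0.03948 m³/s
w_4 = (0.88 − 0.42)/2 = 0.23 m; q_4 = 0.53 × 0.39 × 0.23 = 0.04754 m³/s
w_5 = (1.81 − 0.61)/2 = 0.6 m; q_5 = 0.65 × 0.57 × 0.6 = 0.2223 m³/s
w_6 = (2.01 − 0.88)/2 = 0.565 m; q_6 = 0.39 × 0.36 × 0.565 = 0.07933 m³/s
w_7 = (2.01 − 1.81)/2 = 0.1 m; q_7 = 0.20 × 0.13 × 0.1 = 0.002600 m³/s
Q = Σ qᵢ = 0.4203 m³/s
= 0.4203 × 1000 = 420.3 L/s

420 L/s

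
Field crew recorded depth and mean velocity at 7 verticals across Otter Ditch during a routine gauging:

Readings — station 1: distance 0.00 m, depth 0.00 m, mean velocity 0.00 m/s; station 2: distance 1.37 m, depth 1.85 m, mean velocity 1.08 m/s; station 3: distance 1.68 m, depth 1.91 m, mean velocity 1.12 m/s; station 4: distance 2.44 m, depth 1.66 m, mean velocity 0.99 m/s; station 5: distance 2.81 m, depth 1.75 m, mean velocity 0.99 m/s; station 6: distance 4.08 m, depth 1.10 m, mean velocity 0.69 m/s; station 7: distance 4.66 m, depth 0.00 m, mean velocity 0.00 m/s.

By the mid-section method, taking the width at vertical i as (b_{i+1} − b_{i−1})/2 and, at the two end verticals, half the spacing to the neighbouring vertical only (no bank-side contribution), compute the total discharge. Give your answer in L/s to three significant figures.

5870 L/s

w_2 = (1.68 − 0.00)/2 = 0.84 m; q_2 = 1.08 × 1.85 × 0.84 = 1.678 m³/s
w_3 = (2.44 − 1.37)/2 = 0.535 m; q_3 = 1.12 × 1.91 × 0.535 = 1.144 m³/s
w_4 = (2.81 − 1.68)/2 = 0.565 m; q_4 = 0.99 × 1.66 × 0.565 = 0.9285 m³/s
w_5 = (4.08 − 2.44)/2 = 0.82 m; q_5 = 0.99 × 1.75 × 0.82 = 1.421 m³/s
w_6 = (4.66 − 2.81)/2 = 0.925 m; q_6 = 0.69 × 1.10 × 0.925 = 0.7021 m³/s
Stations 1, 7 contribute zero (depth or velocity is 0).
Q = Σ qᵢ = 5.874 m³/s
= 5.874 × 1000 = 5874 L/s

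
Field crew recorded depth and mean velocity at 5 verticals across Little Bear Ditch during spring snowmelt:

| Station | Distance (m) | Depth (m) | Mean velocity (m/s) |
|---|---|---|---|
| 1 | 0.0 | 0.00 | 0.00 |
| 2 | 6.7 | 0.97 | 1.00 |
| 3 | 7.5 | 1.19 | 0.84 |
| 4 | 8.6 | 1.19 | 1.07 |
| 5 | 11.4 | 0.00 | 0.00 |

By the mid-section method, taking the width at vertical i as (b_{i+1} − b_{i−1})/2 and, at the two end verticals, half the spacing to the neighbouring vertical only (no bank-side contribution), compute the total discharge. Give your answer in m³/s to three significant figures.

7.07 m³/s

w_2 = (7.5 − 0.0)/2 = 3.75 m; q_2 = 1.00 × 0.97 × 3.75 = 3.638 m³/s
w_3 = (8.6 − 6.7)/2 = 0.95 m; q_3 = 0.84 × 1.19 × 0.95 = 0.9496 m³/s
w_4 = (11.4 − 7.5)/2 = 1.95 m; q_4 = 1.07 × 1.19 × 1.95 = 2.483 m³/s
Stations 1, 5 contribute zero (depth or velocity is 0).
Q = Σ qᵢ = 7.070 m³/s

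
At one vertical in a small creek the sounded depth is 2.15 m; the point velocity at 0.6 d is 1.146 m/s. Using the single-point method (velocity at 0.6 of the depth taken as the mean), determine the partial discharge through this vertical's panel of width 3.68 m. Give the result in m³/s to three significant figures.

9.07 m³/s

v̄ = v₀.₆ = 1.146 m/s
q = v̄ × d × w = 1.146 × 2.15 × 3.68 = 9.067 m³/s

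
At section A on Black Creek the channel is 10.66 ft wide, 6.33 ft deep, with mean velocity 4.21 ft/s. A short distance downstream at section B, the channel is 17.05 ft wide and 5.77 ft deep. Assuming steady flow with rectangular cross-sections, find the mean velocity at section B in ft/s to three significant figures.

2.89 ft/s

Q = A₁V₁ = (10.66×6.33) × 4.21 = 284.1 ft³/s
A₂ = 17.05 × 5.77 = 98.38 ft²
V₂ = Q/A₂ = 284.1/98.38 = 2.888 ft/s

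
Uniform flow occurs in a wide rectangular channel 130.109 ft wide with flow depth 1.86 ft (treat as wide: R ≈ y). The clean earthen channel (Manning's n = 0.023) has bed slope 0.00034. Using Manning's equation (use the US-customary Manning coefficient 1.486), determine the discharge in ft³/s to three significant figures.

A = b·y = 130.109 × 1.86 = 242.0 ft²
Wide channel: R ≈ y = 1.86 ft
Q = (1.486/n)·A·R^(2/3)·S^(1/2) = (1.486/0.023) × 242.0 × 1.860^(2/3) × 0.00034^(1/2) = 436.0 ft³/s

436 ft³/s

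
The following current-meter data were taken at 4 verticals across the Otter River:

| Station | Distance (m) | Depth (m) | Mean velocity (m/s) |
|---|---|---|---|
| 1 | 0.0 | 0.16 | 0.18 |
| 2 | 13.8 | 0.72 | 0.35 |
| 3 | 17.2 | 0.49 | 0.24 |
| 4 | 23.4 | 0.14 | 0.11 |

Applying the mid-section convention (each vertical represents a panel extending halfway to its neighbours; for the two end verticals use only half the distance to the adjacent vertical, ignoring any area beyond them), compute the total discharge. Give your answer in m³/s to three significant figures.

2.98 m³/s

w_1 = (13.8 − 0.0)/2 = 6.9 m; q_1 = 0.18 × 0.16 × 6.9 = 0.1987 m³/s
w_2 = (17.2 − 0.0)/2 = 8.6 m; q_2 = 0.35 × 0.72 × 8.6 = 2.167 m³/s
w_3 = (23.4 − 13.8)/2 = 4.8 m; q_3 = 0.24 × 0.49 × 4.8 = 0.5645 m³/s
w_4 = (23.4 − 17.2)/2 = 3.1 m; q_4 = 0.11 × 0.14 × 3.1 = 0.04774 m³/s
Q = Σ qᵢ = 2.978 m³/s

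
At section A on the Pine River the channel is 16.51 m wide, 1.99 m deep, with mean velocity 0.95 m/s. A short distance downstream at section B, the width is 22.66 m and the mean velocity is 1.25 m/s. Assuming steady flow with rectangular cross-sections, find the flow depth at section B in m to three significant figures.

Q = A₁V₁ = (16.51×1.99) × 0.95 = 31.21 m³/s
d₂ = Q/(b₂ V₂) = 31.21/(22.66×1.25) = 1.102 m

1.10 m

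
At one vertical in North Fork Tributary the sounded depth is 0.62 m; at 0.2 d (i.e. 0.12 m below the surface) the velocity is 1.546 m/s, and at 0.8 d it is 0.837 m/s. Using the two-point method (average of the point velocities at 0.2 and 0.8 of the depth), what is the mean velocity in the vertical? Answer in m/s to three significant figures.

1.19 m/s

v̄ = (1.546 + 0.837) / 2 = 1.192 m/s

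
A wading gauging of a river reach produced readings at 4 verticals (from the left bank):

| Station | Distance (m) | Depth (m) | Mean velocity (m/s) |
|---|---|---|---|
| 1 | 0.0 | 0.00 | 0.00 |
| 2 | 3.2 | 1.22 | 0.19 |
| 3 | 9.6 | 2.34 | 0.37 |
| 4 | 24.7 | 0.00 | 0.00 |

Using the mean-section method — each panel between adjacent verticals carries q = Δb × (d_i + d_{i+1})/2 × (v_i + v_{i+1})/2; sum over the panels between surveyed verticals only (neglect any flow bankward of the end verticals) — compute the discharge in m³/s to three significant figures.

6.64 m³/s

Panel 1-2: Δb = 3.2 m, d̄ = (0.00+1.22)/2 = 0.61, v̄ = (0.00+0.19)/2 = 0.095 → q = 3.2×0.61×0.095 = 0.1854 m³/s
Panel 2-3: Δb = 6.4 m, d̄ = (1.22+2.34)/2 = 1.78, v̄ = (0.19+0.37)/2 = 0.28 → q = 6.4×1.78×0.28 = 3.190 m³/s
Panel 3-4: Δb = 15.1 m, d̄ = (2.34+0.00)/2 = 1.17, v̄ = (0.37+0.00)/2 = 0.185 → q = 15.1×1.17×0.185 = 3.268 m³/s
Q = Σ q = 6.644 m³/s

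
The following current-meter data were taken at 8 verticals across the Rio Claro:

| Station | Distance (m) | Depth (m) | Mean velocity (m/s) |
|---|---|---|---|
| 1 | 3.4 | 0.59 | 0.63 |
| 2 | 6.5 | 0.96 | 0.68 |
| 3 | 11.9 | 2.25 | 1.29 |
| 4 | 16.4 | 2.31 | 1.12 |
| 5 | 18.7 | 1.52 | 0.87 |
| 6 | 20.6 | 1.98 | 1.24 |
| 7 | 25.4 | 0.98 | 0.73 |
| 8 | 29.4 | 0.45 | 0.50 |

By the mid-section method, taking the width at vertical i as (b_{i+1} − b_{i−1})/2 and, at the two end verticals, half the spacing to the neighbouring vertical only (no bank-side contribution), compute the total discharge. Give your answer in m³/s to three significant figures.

w_1 = (6.5 − 3.4)/2 = 1.55 m; q_1 = 0.63 × 0.59 × 1.55 = 0.5761 m³/s
w_2 = (11.9 − 3.4)/2 = 4.25 m; q_2 = 0.68 × 0.96 × 4.25 = 2.774 m³/s
w_3 = (16.4 − 6.5)/2 = 4.95 m; q_3 = 1.29 × 2.25 × 4.95 = 14.37 m³/s
w_4 = (18.7 − 11.9)/2 = 3.4 m; q_4 = 1.12 × 2.31 × 3.4 = 8.796 m³/s
w_5 = (20.6 − 16.4)/2 = 2.1 m; q_5 = 0.87 × 1.52 × 2.1 = 2.777 m³/s
w_6 = (25.4 − 18.7)/2 = 3.35 m; q_6 = 1.24 × 1.98 × 3.35 = 8.225 m³/s
w_7 = (29.4 − 20.6)/2 = 4.4 m; q_7 = 0.73 × 0.98 × 4.4 = 3.148 m³/s
w_8 = (29.4 − 25.4)/2 = 2 m; q_8 = 0.50 × 0.45 × 2 = 0.4500 m³/s
Q = Σ qᵢ = 41.11 m³/s

41.1 m³/s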